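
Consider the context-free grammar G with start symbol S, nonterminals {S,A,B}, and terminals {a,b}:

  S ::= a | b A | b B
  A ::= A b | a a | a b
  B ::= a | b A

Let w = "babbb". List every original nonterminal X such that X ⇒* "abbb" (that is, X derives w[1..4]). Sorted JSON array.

Convert to CNF:
  S -> T0 A | T0 B | a
  A -> A T0 | T1 T0 | T1 T1
  B -> T0 A | a
  T0 -> b
  T1 -> a

CYK fill — only the sub-triangle for w[1..4]:
  [1..1]={B,S,T1}  "a"  orig:{B,S}
  [2..2]={T0}  "b"  orig:{}
  [3..3]={T0}  "b"  orig:{}
  [4..4]={T0}  "b"  orig:{}
  [1..2]={A}  "ab"
  [2..3]=∅  "bb"
  [3..4]=∅  "bb"
  [1..3]={A}  "abb"
  [2..4]=∅  "bbb"
  [1..4]={A}  "abbb"

Original NTs in T[1,4] deriving "abbb": ["A"]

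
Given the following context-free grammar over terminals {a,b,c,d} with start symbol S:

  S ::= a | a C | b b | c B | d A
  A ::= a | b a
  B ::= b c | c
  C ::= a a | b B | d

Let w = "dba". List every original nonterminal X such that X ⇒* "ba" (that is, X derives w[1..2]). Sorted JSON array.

CNF form of G:
  S -> T0 T0 | T1 C | T2 B | T3 A | a
  A -> T0 T1 | a
  B -> T0 T2 | c
  C -> T0 B | T1 T1 | d
  T0 -> b
  T1 -> a
  T2 -> c
  T3 -> d

CYK fill (cells [i..j] with 1 ≤ i ≤ j ≤ 2 only):
  cell(1,1) b: {T0}  orig:{}
  cell(2,2) a: {A,S,T1}  orig:{A,S}
  cell(1,2) ba: {A}

Original NTs in T[1,2] deriving "ba": ["A"]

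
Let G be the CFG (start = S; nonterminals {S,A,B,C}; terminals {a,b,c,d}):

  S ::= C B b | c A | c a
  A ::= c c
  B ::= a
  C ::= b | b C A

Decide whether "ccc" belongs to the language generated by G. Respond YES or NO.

CNF form of G:
  S -> C X4 | T0 A | T0 T2
  A -> T0 T0
  B -> a
  C -> T1 X3 | b
  T0 -> c
  T1 -> b
  T2 -> a
  X3 -> C A
  X4 -> B T1

CYK table (by increasing span):
  [0..0]={T0}  "c"  orig:{}
  [1..1]={T0}  "c"  orig:{}
  [2..2]={T0}  "c"  orig:{}
  [0..1]={A}  "cc"
  [1..2]={A}  "cc"
  [0..2]={S}  "ccc"

S ∈ T[0,2] ⇒ YES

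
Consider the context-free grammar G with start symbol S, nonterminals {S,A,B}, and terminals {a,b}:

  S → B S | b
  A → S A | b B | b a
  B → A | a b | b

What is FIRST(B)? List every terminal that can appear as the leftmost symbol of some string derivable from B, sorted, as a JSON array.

FIRST iteration:
pass 1:
  A via A→b B: +{b}
  B via B→A: +{b}
  B via B→a b: +{a}
  S via S→B S: +{a,b}
  FIRST[S]={a,b}  FIRST[A]={b}  FIRST[B]={a,b}
pass 2:
  A via A→S A: +{a}
  FIRST[S]={a,b}  FIRST[A]={a,b}  FIRST[B]={a,b}
pass 3: (stable)
  FIRST[S]={a,b}  FIRST[A]={a,b}  FIRST[B]={a,b}

FIRST(B) = ["a", "b"]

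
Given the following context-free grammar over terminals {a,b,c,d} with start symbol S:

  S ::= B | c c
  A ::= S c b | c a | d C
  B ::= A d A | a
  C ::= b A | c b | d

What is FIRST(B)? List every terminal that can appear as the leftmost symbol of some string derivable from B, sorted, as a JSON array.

FIRST iteration:
[1]
  A via A→c a: +{c}
  A via A→d C: +{d}
  B via B→A d A: +{c,d}
  B via B→a: +{a}
  C via C→b A: +{b}
  C via C→c b: +{c}
  C via C→d: +{d}
  S via S→B: +{a,c,d}
  S: {a,c,d}  A: {c,d}  B: {a,c,d}  C: {b,c,d}
[2]
  A via A→S c b: +{a}
  S: {a,c,d}  A: {a,c,d}  B: {a,c,d}  C: {b,c,d}
[3] — fixpoint
  S: {a,c,d}  A: {a,c,d}  B: {a,c,d}  C: {b,c,d}

FIRST(B) = ["a", "c", "d"]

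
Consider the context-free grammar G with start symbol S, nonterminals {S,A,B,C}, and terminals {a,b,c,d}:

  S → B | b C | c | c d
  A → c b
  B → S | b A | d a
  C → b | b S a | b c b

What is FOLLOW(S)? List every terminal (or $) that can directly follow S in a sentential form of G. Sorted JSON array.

FIRST iteration:
round 1:
  A via A→c b: +{c}
  B via B→b A: +{b}
  B via B→d a: +{d}
  C via C→b: +{b}
  S via S→B: +{b,d}
  S via S→c: +{c}
  FIRST(S)={b,c,d}  FIRST(A)={c}  FIRST(B)={b,d}  FIRST(C)={b}
round 2:
  B via B→S: +{c}
  FIRST(S)={b,c,d}  FIRST(A)={c}  FIRST(B)={b,c,d}  FIRST(C)={b}
round 3: — fixpoint
  FIRST(S)={b,c,d}  FIRST(A)={c}  FIRST(B)={b,c,d}  FIRST(C)={b}

Compute FOLLOW by fixpoint:
FOLLOW(S) := {$}
[1]
  C→b S a: FOLLOW(S) ⊇ FIRST(a) = {a}; new: +{a}
  S→B: FOLLOW(B) ⊇ FOLLOW(S) ⊇ {$,a}; new: +{$,a}
  S→b C: FOLLOW(C) ⊇ FOLLOW(S) ⊇ {$,a}; new: +{$,a}
  FOLLOW[S]={$,a}  FOLLOW[A]={}  FOLLOW[B]={$,a}  FOLLOW[C]={$,a}
[2]
  B→b A: FOLLOW(A) ⊇ FOLLOW(B) ⊇ {$,a}; new: +{$,a}
  FOLLOW[S]={$,a}  FOLLOW[A]={$,a}  FOLLOW[B]={$,a}  FOLLOW[C]={$,a}
[3] done
  FOLLOW[S]={$,a}  FOLLOW[A]={$,a}  FOLLOW[B]={$,a}  FOLLOW[C]={$,a}

FOLLOW(S) = ["$", "a"]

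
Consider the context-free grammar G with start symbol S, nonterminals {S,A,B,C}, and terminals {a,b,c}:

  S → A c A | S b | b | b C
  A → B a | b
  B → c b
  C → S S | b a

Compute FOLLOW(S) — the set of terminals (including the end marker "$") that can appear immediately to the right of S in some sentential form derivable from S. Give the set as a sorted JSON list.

FIRST iteration:
round 1:
  A via A→b: +{b}
  B via B→c b: +{c}
  C via C→b a: +{b}
  S via S→A c A: +{b}
  S: {b}  A: {b}  B: {c}  C: {b}
round 2:
  A via A→B a: +{c}
  S via S→A c A: +{c}
  S: {b,c}  A: {b,c}  B: {c}  C: {b}
round 3:
  C via C→S S: +{c}
  S: {b,c}  A: {b,c}  B: {c}  C: {b,c}
round 4: (stable)
  S: {b,c}  A: {b,c}  B: {c}  C: {b,c}

FOLLOW sets:
initialize: $ ∈ FOLLOW(S)
pass 1:
  A→B a: FOLLOW(B) ⊇ FIRST(a) = {a}; new: +{a}
  C→S S: FOLLOW(S) ⊇ FIRST(S) = {b,c}; new: +{b,c}
  S→A c A: FOLLOW(A) ⊇ FIRST(c) = {c}; new: +{c}
  S→A c A: FOLLOW(A) ⊇ FOLLOW(S) ⊇ {$,b,c}; new: +{$,b}
  S→b C: FOLLOW(C) ⊇ FOLLOW(S) ⊇ {$,b,c}; new: +{$,b,c}
  FOLLOW(S)={$,b,c}  FOLLOW(A)={$,b,c}  FOLLOW(B)={a}  FOLLOW(C)={$,b,c}
pass 2: (stable)
  FOLLOW(S)={$,b,c}  FOLLOW(A)={$,b,c}  FOLLOW(B)={a}  FOLLOW(C)={$,b,c}

FOLLOW(S) = ["$", "b", "c"]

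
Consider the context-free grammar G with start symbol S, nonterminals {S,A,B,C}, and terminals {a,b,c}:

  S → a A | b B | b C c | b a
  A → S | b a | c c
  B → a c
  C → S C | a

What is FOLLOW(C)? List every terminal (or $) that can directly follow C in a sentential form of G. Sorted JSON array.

FIRST sets, iterate to fixpoint:
pass 1:
  A via A→b a: +{b}
  A via A→c c: +{c}
  B via B→a c: +{a}
  C via C→a: +{a}
  S via S→a A: +{a}
  S via S→b B: +{b}
  S: {a,b}  A: {b,c}  B: {a}  C: {a}
pass 2:
  A via A→S: +{a}
  C via C→S C: +{b}
  S: {a,b}  A: {a,b,c}  B: {a}  C: {a,b}
pass 3: done
  S: {a,b}  A: {a,b,c}  B: {a}  C: {a,b}

Compute FOLLOW by fixpoint:
seed FOLLOW(S) with $
round 1:
  C→S C: FOLLOW(S) ⊇ FIRST(C) = {a,b}; new: +{a,b}
  S→a A: FOLLOW(A) ⊇ FOLLOW(S) ⊇ {$,a,b}; new: +{$,a,b}
  S→b B: FOLLOW(B) ⊇ FOLLOW(S) ⊇ {$,a,b}; new: +{$,a,b}
  S→b C c: FOLLOW(C) ⊇ FIRST(c) = {c}; new: +{c}
  FOLLOW[S]={$,a,b}  FOLLOW[A]={$,a,b}  FOLLOW[B]={$,a,b}  FOLLOW[C]={c}
round 2: done
  FOLLOW[S]={$,a,b}  FOLLOW[A]={$,a,b}  FOLLOW[B]={$,a,b}  FOLLOW[C]={c}

FOLLOW(C) = ["c"]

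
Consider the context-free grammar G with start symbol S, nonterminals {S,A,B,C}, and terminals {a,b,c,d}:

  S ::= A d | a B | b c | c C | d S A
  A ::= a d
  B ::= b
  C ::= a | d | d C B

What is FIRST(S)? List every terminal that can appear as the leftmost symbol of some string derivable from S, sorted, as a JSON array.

Compute FIRST by fixpoint:
pass 1:
  A via A→a d: +{a}
  B via B→b: +{b}
  C via C→a: +{a}
  C via C→d: +{d}
  S via S→A d: +{a}
  S via S→b c: +{b}
  S via S→c C: +{c}
  S via S→d S A: +{d}
  S: {a,b,c,d}  A: {a}  B: {b}  C: {a,d}
pass 2: (stable)
  S: {a,b,c,d}  A: {a}  B: {b}  C: {a,d}

FIRST(S) = ["a", "b", "c", "d"]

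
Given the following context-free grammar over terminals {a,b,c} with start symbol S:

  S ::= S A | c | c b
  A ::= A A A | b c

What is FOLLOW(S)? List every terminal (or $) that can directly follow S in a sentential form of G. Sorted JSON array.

FIRST sets, iterate to fixpoint:
iter 1:
  A via A→b c: +{b}
  S via S→c: +{c}
  FIRST(S)={c}  FIRST(A)={b}
iter 2: (no change)
  FIRST(S)={c}  FIRST(A)={b}

Compute FOLLOW by fixpoint:
initialize: $ ∈ FOLLOW(S)
pass 1:
  A→A A A: FOLLOW(A) ⊇ FIRST(A) = {b}; new: +{b}
  S→S A: FOLLOW(S) ⊇ FIRST(A) = {b}; new: +{b}
  S→S A: FOLLOW(A) ⊇ FOLLOW(S) ⊇ {$,b}; new: +{$}
  FOLLOW[S]={$,b}  FOLLOW[A]={$,b}
pass 2: — fixpoint
  FOLLOW[S]={$,b}  FOLLOW[A]={$,b}

FOLLOW(S) = ["$", "b"]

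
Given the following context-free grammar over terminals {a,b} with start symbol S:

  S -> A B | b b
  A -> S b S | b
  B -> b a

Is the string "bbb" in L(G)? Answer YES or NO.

CNF form of G:
  S -> A B | T0 T0
  A -> S X2 | b
  B -> T0 T1
  T0 -> b
  T1 -> a
  X2 -> T0 S

Fill CYK table bottom-up:
  [0..0]={A,T0}  "b"  orig:{A}
  [1..1]={A,T0}  "b"  orig:{A}
  [2..2]={A,T0}  "b"  orig:{A}
  [0..1]={S}  "bb"
  [1..2]={S}  "bb"
  [0..2]={X2}  "bbb"  orig:{}

S ∉ T[0,2] ⇒ NO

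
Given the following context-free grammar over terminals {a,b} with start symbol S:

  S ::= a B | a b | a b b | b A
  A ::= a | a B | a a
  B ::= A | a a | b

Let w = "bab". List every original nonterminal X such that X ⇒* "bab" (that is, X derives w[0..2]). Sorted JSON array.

CNF form of G:
  S -> T0 B | T0 T1 | T0 X2 | T1 A
  A -> T0 B | T0 T0 | a
  B -> T0 B | T0 T0 | a | b
  T0 -> a
  T1 -> b
  X2 -> T1 T1

Fill CYK table bottom-up (cells [i..j] with 0 ≤ i ≤ j ≤ 2 only):
  cell(0,0) b: {B,T1}  orig:{B}
  cell(1,1) a: {A,B,T0}  orig:{A,B}
  cell(2,2) b: {B,T1}  orig:{B}
  cell(0,1) ba: {S}
  cell(1,2) ab: {A,B,S}
  cell(0,2) bab: {S}

Original NTs in T[0,2] deriving "bab": ["S"]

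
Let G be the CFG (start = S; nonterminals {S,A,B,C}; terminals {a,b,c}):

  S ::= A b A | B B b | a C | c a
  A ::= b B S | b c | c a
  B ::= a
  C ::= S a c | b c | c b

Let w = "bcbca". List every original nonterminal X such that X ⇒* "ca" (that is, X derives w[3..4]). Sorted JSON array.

Convert to CNF:
  S -> A X5 | B X6 | T1 T2 | T2 C
  A -> T0 T1 | T0 X3 | T1 T2
  B -> a
  C -> S X4 | T0 T1 | T1 T0
  T0 -> b
  T1 -> c
  T2 -> a
  X3 -> B S
  X4 -> T2 T1
  X5 -> T0 A
  X6 -> B T0

CYK fill, restricted to cells inside w[3..4]:
  T[3,3] 'c' = {T1}  orig:{}
  T[4,4] 'a' = {B,T2}  orig:{B}
  T[3,4] 'ca' = {A,S}

Original NTs in T[3,4] deriving "ca": ["A", "S"]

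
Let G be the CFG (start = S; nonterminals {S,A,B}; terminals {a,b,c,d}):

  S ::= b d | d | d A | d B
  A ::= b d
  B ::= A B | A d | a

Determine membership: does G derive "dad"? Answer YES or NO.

CNF form of G:
  S -> T0 T1 | T1 A | T1 B | d
  A -> T0 T1
  B -> A B | A T1 | a
  T0 -> b
  T1 -> d

CYK fill:
  [0..0]={S,T1}  "d"  orig:{S}
  [1..1]={B}  "a"
  [2..2]={S,T1}  "d"  orig:{S}
  [0..1]={S}  "da"
  [1..2]=∅  "ad"
  [0..2]=∅  "dad"

S ∉ T[0,2] ⇒ NO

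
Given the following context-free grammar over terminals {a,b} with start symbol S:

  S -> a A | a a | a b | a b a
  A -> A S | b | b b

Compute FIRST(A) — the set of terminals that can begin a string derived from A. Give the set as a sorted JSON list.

FIRST iteration:
round 1:
  A via A→b: +{b}
  S via S→a A: +{a}
  S: {a}  A: {b}
round 2: (stable)
  S: {a}  A: {b}

FIRST(A) = ["b"]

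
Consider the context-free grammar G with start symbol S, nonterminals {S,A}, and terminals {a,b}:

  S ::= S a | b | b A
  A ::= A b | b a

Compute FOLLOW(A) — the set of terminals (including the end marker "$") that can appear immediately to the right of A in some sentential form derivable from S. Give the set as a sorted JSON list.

FIRST sets, iterate to fixpoint:
iter 1:
  A via A→b a: +{b}
  S via S→b: +{b}
  FIRST[S]={b}  FIRST[A]={b}
iter 2: — fixpoint
  FIRST[S]={b}  FIRST[A]={b}

FOLLOW sets:
initialize: $ ∈ FOLLOW(S)
iter 1:
  A→A b: FOLLOW(A) ⊇ FIRST(b) = {b}; new: +{b}
  S→S a: FOLLOW(S) ⊇ FIRST(a) = {a}; new: +{a}
  S→b A: FOLLOW(A) ⊇ FOLLOW(S) ⊇ {$,a}; new: +{$,a}
  S: {$,a}  A: {$,a,b}
iter 2: (no change)
  S: {$,a}  A: {$,a,b}

FOLLOW(A) = ["$", "a", "b"]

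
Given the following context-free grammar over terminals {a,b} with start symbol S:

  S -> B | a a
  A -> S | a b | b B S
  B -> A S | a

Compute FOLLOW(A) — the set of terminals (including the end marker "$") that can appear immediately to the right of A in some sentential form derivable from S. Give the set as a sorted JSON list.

Compute FIRST by fixpoint:
pass 1:
  A via A→a b: +{a}
  A via A→b B S: +{b}
  B via B→A S: +{a,b}
  S via S→B: +{a,b}
  FIRST(S)={a,b}  FIRST(A)={a,b}  FIRST(B)={a,b}
pass 2: done
  FIRST(S)={a,b}  FIRST(A)={a,b}  FIRST(B)={a,b}

Compute FOLLOW by fixpoint:
seed FOLLOW(S) with $
[1]
  A→b B S: FOLLOW(B) ⊇ FIRST(S) = {a,b}; new: +{a,b}
  B→A S: FOLLOW(A) ⊇ FIRST(S) = {a,b}; new: +{a,b}
  B→A S: FOLLOW(S) ⊇ FOLLOW(B) ⊇ {a,b}; new: +{a,b}
  S→B: FOLLOW(B) ⊇ FOLLOW(S) ⊇ {$,a,b}; new: +{$}
  FOLLOW[S]={$,a,b}  FOLLOW[A]={a,b}  FOLLOW[B]={$,a,b}
[2] — fixpoint
  FOLLOW[S]={$,a,b}  FOLLOW[A]={a,b}  FOLLOW[B]={$,a,b}

FOLLOW(A) = ["a", "b"]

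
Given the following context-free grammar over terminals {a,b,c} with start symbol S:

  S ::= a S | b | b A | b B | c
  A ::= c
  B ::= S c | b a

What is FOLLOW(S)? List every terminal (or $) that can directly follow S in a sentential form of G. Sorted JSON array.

Compute FIRST by fixpoint:
iter 1:
  A via A→c: +{c}
  B via B→b a: +{b}
  S via S→a S: +{a}
  S via S→b: +{b}
  S via S→c: +{c}
  FIRST[S]={a,b,c}  FIRST[A]={c}  FIRST[B]={b}
iter 2:
  B via B→S c: +{a,c}
  FIRST[S]={a,b,c}  FIRST[A]={c}  FIRST[B]={a,b,c}
iter 3: (no change)
  FIRST[S]={a,b,c}  FIRST[A]={c}  FIRST[B]={a,b,c}

FOLLOW iteration:
FOLLOW(S) := {$}
iter 1:
  B→S c: FOLLOW(S) ⊇ FIRST(c) = {c}; new: +{c}
  S→b A: FOLLOW(A) ⊇ FOLLOW(S) ⊇ {$,c}; new: +{$,c}
  S→b B: FOLLOW(B) ⊇ FOLLOW(S) ⊇ {$,c}; new: +{$,c}
  S: {$,c}  A: {$,c}  B: {$,c}
iter 2: (no change)
  S: {$,c}  A: {$,c}  B: {$,c}

FOLLOW(S) = ["$", "c"]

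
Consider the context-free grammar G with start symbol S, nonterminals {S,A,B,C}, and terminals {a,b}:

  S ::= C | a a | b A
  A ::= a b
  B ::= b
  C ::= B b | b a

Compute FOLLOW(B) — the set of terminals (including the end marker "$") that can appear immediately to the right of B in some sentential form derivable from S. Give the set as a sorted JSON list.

FIRST sets, iterate to fixpoint:
[1]
  A via A→a b: +{a}
  B via B→b: +{b}
  C via C→B b: +{b}
  S via S→C: +{b}
  S via S→a a: +{a}
  FIRST[S]={a,b}  FIRST[A]={a}  FIRST[B]={b}  FIRST[C]={b}
[2] done
  FIRST[S]={a,b}  FIRST[A]={a}  FIRST[B]={b}  FIRST[C]={b}

Compute FOLLOW by fixpoint:
seed FOLLOW(S) with $
pass 1:
  C→B b: FOLLOW(B) ⊇ FIRST(b) = {b}; new: +{b}
  S→C: FOLLOW(C) ⊇ FOLLOW(S) ⊇ {$}; new: +{$}
  S→b A: FOLLOW(A) ⊇ FOLLOW(S) ⊇ {$}; new: +{$}
  FOLLOW(S)={$}  FOLLOW(A)={$}  FOLLOW(B)={b}  FOLLOW(C)={$}
pass 2: done
  FOLLOW(S)={$}  FOLLOW(A)={$}  FOLLOW(B)={b}  FOLLOW(C)={$}

FOLLOW(B) = ["b"]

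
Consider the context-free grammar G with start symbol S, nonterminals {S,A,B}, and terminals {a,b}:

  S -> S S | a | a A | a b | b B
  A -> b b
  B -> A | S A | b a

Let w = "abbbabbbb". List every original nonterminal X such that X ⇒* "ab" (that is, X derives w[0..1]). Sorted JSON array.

Convert to CNF:
  S -> S S | T0 B | T1 A | T1 T0 | a
  A -> T0 T0
  B -> S A | T0 T0 | T0 T1
  T0 -> b
  T1 -> a

Fill CYK table bottom-up (cells [i..j] with 0 ≤ i ≤ j ≤ 1 only):
  [0..0]={S,T1}  "a"  orig:{S}
  [1..1]={T0}  "b"  orig:{}
  [0..1]={S}  "ab"

Original NTs in T[0,1] deriving "ab": ["S"]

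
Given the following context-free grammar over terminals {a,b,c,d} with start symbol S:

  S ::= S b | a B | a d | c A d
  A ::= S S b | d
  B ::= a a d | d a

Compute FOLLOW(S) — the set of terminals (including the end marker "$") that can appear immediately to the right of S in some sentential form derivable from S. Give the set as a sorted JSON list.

FIRST sets, iterate to fixpoint:
[1]
  A via A→d: +{d}
  B via B→a a d: +{a}
  B via B→d a: +{d}
  S via S→a B: +{a}
  S via S→c A d: +{c}
  FIRST(S)={a,c}  FIRST(A)={d}  FIRST(B)={a,d}
[2]
  A via A→S S b: +{a,c}
  FIRST(S)={a,c}  FIRST(A)={a,c,d}  FIRST(B)={a,d}
[3] done
  FIRST(S)={a,c}  FIRST(A)={a,c,d}  FIRST(B)={a,d}

FOLLOW iteration:
seed FOLLOW(S) with $
pass 1:
  A→S S b: FOLLOW(S) ⊇ FIRST(S) = {a,c}; new: +{a,c}
  A→S S b: FOLLOW(S) ⊇ FIRST(b) = {b}; new: +{b}
  S→a B: FOLLOW(B) ⊇ FOLLOW(S) ⊇ {$,a,b,c}; new: +{$,a,b,c}
  S→c A d: FOLLOW(A) ⊇ FIRST(d) = {d}; new: +{d}
  S: {$,a,b,c}  A: {d}  B: {$,a,b,c}
pass 2: (stable)
  S: {$,a,b,c}  A: {d}  B: {$,a,b,c}

FOLLOW(S) = ["$", "a", "b", "c"]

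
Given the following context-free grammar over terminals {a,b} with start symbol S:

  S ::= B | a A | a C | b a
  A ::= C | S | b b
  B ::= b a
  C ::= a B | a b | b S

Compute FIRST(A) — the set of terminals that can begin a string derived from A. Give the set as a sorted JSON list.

FIRST sets, iterate to fixpoint:
round 1:
  A via A→b b: +{b}
  B via B→b a: +{b}
  C via C→a B: +{a}
  C via C→b S: +{b}
  S via S→B: +{b}
  S via S→a A: +{a}
  S: {a,b}  A: {b}  B: {b}  C: {a,b}
round 2:
  A via A→C: +{a}
  S: {a,b}  A: {a,b}  B: {b}  C: {a,b}
round 3: — fixpoint
  S: {a,b}  A: {a,b}  B: {b}  C: {a,b}

FIRST(A) = ["a", "b"]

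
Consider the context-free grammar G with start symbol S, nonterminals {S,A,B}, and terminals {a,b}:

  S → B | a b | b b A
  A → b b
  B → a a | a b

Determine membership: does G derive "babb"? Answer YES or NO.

CNF form of G:
  S -> T0 X2 | T1 T0 | T1 T1
  A -> T0 T0
  B -> T1 T0 | T1 T1
  T0 -> b
  T1 -> a
  X2 -> T0 A

CYK table (by increasing span):
  [0..0]={T0}  "b"  orig:{}
  [1..1]={T1}  "a"  orig:{}
  [2..2]={T0}  "b"  orig:{}
  [3..3]={T0}  "b"  orig:{}
  [0..1]=∅  "ba"
  [1..2]={B,S}  "ab"
  [2..3]={A}  "bb"
  [0..2]=∅  "bab"
  [1..3]=∅  "abb"
  [0..3]=∅  "babb"

S ∉ T[0,3] ⇒ NO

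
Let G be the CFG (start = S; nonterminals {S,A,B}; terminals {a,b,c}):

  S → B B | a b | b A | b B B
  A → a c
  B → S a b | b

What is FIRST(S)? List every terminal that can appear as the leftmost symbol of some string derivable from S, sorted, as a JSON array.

Compute FIRST by fixpoint:
[1]
  A via A→a c: +{a}
  B via B→b: +{b}
  S via S→B B: +{b}
  S via S→a b: +{a}
  FIRST(S)={a,b}  FIRST(A)={a}  FIRST(B)={b}
[2]
  B via B→S a b: +{a}
  FIRST(S)={a,b}  FIRST(A)={a}  FIRST(B)={a,b}
[3] done
  FIRST(S)={a,b}  FIRST(A)={a}  FIRST(B)={a,b}

FIRST(S) = ["a", "b"]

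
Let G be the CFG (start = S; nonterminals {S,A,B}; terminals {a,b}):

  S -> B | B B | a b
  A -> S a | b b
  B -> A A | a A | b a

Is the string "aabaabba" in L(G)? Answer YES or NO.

CNF form of G:
  S -> A A | B B | T0 A | T0 T1 | T1 T0
  A -> S T0 | T1 T1
  B -> A A | T0 A | T1 T0
  T0 -> a
  T1 -> b

Fill CYK table bottom-up:
  T[0,0] 'a' = {T0}  orig:{}
  T[1,1] 'a' = {T0}  orig:{}
  T[2,2] 'b' = {T1}  orig:{}
  T[3,3] 'a' = {T0}  orig:{}
  T[4,4] 'a' = {T0}  orig:{}
  T[5,5] 'b' = {T1}  orig:{}
  T[6,6] 'b' = {T1}  orig:{}
  T[7,7] 'a' = {T0}  orig:{}
  T[0,1] 'aa' = ∅
  T[1,2] 'ab' = {S}
  T[2,3] 'ba' = {B,S}
  T[3,4] 'aa' = ∅
  T[4,5] 'ab' = {S}
  T[5,6] 'bb' = {A}
  T[6,7] 'ba' = {B,S}
  T[0,2] 'aab' = ∅
  T[1,3] 'aba' = {A}
  T[2,4] 'baa' = {A}
  T[3,5] 'aab' = ∅
  T[4,6] 'abb' = {B,S}
  T[5,7] 'bba' = ∅
  T[0,3] 'aaba' = {B,S}
  T[1,4] 'abaa' = {B,S}
  T[2,5] 'baab' = ∅
  T[3,6] 'aabb' = ∅
  T[4,7] 'abba' = {A}
  T[0,4] 'aabaa' = {A}
  T[1,5] 'abaab' = ∅
  T[2,6] 'baabb' = {B,S}
  T[3,7] 'aabba' = {B,S}
  T[0,5] 'aabaab' = ∅
  T[1,6] 'abaabb' = ∅
  T[2,7] 'baabba' = {A}
  T[0,6] 'aabaabb' = {B,S}
  T[1,7] 'abaabba' = {B,S}
  T[0,7] 'aabaabba' = {A}

S ∉ T[0,7] ⇒ NO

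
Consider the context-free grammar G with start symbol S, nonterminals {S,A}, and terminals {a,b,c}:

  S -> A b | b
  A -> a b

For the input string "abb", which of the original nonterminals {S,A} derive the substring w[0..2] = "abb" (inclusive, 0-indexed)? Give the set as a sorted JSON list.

CNF form of G:
  S -> A T1 | b
  A -> T0 T1
  T0 -> a
  T1 -> b

Fill CYK table bottom-up — only the sub-triangle for w[0..2]:
  cell(0,0) a: {T0}  orig:{}
  cell(1,1) b: {S,T1}  orig:{S}
  cell(2,2) b: {S,T1}  orig:{S}
  cell(0,1) ab: {A}
  cell(1,2) bb: ∅
  cell(0,2) abb: {S}

Original NTs in T[0,2] deriving "abb": ["S"]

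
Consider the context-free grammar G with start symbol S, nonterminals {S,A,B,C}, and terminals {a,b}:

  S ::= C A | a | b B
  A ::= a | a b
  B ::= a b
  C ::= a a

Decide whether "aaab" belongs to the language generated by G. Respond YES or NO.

Convert to CNF:
  S -> C A | T1 B | a
  A -> T0 T1 | a
  B -> T0 T1
  C -> T0 T0
  T0 -> a
  T1 -> b

CYK table (by increasing span):
  [0..0]={A,S,T0}  "a"  orig:{A,S}
  [1..1]={A,S,T0}  "a"  orig:{A,S}
  [2..2]={A,S,T0}  "a"  orig:{A,S}
  [3..3]={T1}  "b"  orig:{}
  [0..1]={C}  "aa"
  [1..2]={C}  "aa"
  [2..3]={A,B}  "ab"
  [0..2]={S}  "aaa"
  [1..3]=∅  "aab"
  [0..3]={S}  "aaab"

S ∈ T[0,3] ⇒ YES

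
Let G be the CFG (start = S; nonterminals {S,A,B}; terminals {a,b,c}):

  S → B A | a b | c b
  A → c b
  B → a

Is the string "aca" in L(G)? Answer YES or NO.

CNF form of G:
  S -> B A | T0 T1 | T2 T1
  A -> T0 T1
  B -> a
  T0 -> c
  T1 -> b
  T2 -> a

CYK fill:
  T[0,0] 'a' = {B,T2}  orig:{B}
  T[1,1] 'c' = {T0}  orig:{}
  T[2,2] 'a' = {B,T2}  orig:{B}
  T[0,1] 'ac' = ∅
  T[1,2] 'ca' = ∅
  T[0,2] 'aca' = ∅

S ∉ T[0,2] ⇒ NO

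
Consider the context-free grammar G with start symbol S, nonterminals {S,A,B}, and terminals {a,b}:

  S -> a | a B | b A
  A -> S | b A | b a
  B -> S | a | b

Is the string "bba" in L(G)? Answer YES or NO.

CNF form of G:
  S -> T0 B | T1 A | a
  A -> T0 B | T1 A | T1 T0 | a
  B -> T0 B | T1 A | a | b
  T0 -> a
  T1 -> b

Fill CYK table bottom-up:
  T[0,0] 'b' = {B,T1}  orig:{B}
  T[1,1] 'b' = {B,T1}  orig:{B}
  T[2,2] 'a' = {A,B,S,T0}  orig:{A,B,S}
  T[0,1] 'bb' = ∅
  T[1,2] 'ba' = {A,B,S}
  T[0,2] 'bba' = {A,B,S}

S ∈ T[0,2] ⇒ YES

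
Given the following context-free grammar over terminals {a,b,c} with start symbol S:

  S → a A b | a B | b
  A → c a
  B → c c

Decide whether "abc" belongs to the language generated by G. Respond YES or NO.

Convert to CNF:
  S -> T1 B | T1 X3 | b
  A -> T0 T1
  B -> T0 T0
  T0 -> c
  T1 -> a
  T2 -> b
  X3 -> A T2

CYK table (by increasing span):
  cell(0,0) a: {T1}  orig:{}
  cell(1,1) b: {S,T2}  orig:{S}
  cell(2,2) c: {T0}  orig:{}
  cell(0,1) ab: ∅
  cell(1,2) bc: ∅
  cell(0,2) abc: ∅

S ∉ T[0,2] ⇒ NO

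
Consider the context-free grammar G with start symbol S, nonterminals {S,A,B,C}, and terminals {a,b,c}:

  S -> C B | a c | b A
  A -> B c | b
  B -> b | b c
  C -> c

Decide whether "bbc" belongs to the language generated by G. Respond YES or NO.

Convert to CNF:
  S -> C B | T1 A | T2 T0
  A -> B T0 | b
  B -> T1 T0 | b
  C -> c
  T0 -> c
  T1 -> b
  T2 -> a

CYK table (by increasing span):
  cell(0,0) b: {A,B,T1}  orig:{A,B}
  cell(1,1) b: {A,B,T1}  orig:{A,B}
  cell(2,2) c: {C,T0}  orig:{C}
  cell(0,1) bb: {S}
  cell(1,2) bc: {A,B}
  cell(0,2) bbc: {S}

S ∈ T[0,2] ⇒ YES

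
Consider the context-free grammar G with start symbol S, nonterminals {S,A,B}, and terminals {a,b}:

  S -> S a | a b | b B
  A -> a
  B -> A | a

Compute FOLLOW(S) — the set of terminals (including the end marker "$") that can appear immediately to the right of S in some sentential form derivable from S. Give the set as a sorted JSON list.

FIRST iteration:
round 1:
  A via A→a: +{a}
  B via B→A: +{a}
  S via S→a b: +{a}
  S via S→b B: +{b}
  S: {a,b}  A: {a}  B: {a}
round 2: (stable)
  S: {a,b}  A: {a}  B: {a}

FOLLOW sets:
initialize: $ ∈ FOLLOW(S)
iter 1:
  S→S a: FOLLOW(S) ⊇ FIRST(a) = {a}; new: +{a}
  S→b B: FOLLOW(B) ⊇ FOLLOW(S) ⊇ {$,a}; new: +{$,a}
  FOLLOW(S)={$,a}  FOLLOW(A)={}  FOLLOW(B)={$,a}
iter 2:
  B→A: FOLLOW(A) ⊇ FOLLOW(B) ⊇ {$,a}; new: +{$,a}
  FOLLOW(S)={$,a}  FOLLOW(A)={$,a}  FOLLOW(B)={$,a}
iter 3: (no change)
  FOLLOW(S)={$,a}  FOLLOW(A)={$,a}  FOLLOW(B)={$,a}

FOLLOW(S) = ["$", "a"]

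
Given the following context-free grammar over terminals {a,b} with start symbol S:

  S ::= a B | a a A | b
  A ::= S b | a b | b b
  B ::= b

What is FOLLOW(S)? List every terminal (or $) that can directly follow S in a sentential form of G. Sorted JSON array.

Compute FIRST by fixpoint:
pass 1:
  A via A→a b: +{a}
  A via A→b b: +{b}
  B via B→b: +{b}
  S via S→a B: +{a}
  S via S→b: +{b}
  FIRST[S]={a,b}  FIRST[A]={a,b}  FIRST[B]={b}
pass 2: (stable)
  FIRST[S]={a,b}  FIRST[A]={a,b}  FIRST[B]={b}

Compute FOLLOW by fixpoint:
FOLLOW(S) := {$}
[1]
  A→S b: FOLLOW(S) ⊇ FIRST(b) = {b}; new: +{b}
  S→a B: FOLLOW(B) ⊇ FOLLOW(S) ⊇ {$,b}; new: +{$,b}
  S→a a A: FOLLOW(A) ⊇ FOLLOW(S) ⊇ {$,b}; new: +{$,b}
  S: {$,b}  A: {$,b}  B: {$,b}
[2] — fixpoint
  S: {$,b}  A: {$,b}  B: {$,b}

FOLLOW(S) = ["$", "b"]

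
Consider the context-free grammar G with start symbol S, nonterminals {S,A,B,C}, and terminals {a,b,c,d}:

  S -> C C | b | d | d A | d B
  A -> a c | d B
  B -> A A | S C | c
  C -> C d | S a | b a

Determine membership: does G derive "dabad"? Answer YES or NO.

CNF form of G:
  S -> C C | T2 A | T2 B | b | d
  A -> T0 T1 | T2 B
  B -> A A | S C | c
  C -> C T2 | S T0 | T3 T0
  T0 -> a
  T1 -> c
  T2 -> d
  T3 -> b

Fill CYK table bottom-up:
  T[0,0] 'd' = {S,T2}  orig:{S}
  T[1,1] 'a' = {T0}  orig:{}
  T[2,2] 'b' = {S,T3}  orig:{S}
  T[3,3] 'a' = {T0}  orig:{}
  T[4,4] 'd' = {S,T2}  orig:{S}
  T[0,1] 'da' = {C}
  T[1,2] 'ab' = ∅
  T[2,3] 'ba' = {C}
  T[3,4] 'ad' = ∅
  T[0,2] 'dab' = ∅
  T[1,3] 'aba' = ∅
  T[2,4] 'bad' = {C}
  T[0,3] 'daba' = {S}
  T[1,4] 'abad' = ∅
  T[0,4] 'dabad' = {S}

S ∈ T[0,4] ⇒ YES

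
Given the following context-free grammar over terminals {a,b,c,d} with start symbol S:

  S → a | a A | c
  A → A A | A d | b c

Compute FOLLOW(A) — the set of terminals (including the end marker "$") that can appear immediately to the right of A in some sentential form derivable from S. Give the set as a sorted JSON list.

FIRST sets, iterate to fixpoint:
pass 1:
  A via A→b c: +{b}
  S via S→a: +{a}
  S via S→c: +{c}
  FIRST(S)={a,c}  FIRST(A)={b}
pass 2: (stable)
  FIRST(S)={a,c}  FIRST(A)={b}

FOLLOW iteration:
initialize: $ ∈ FOLLOW(S)
round 1:
  A→A A: FOLLOW(A) ⊇ FIRST(A) = {b}; new: +{b}
  A→A d: FOLLOW(A) ⊇ FIRST(d) = {d}; new: +{d}
  S→a A: FOLLOW(A) ⊇ FOLLOW(S) ⊇ {$}; new: +{$}
  FOLLOW(S)={$}  FOLLOW(A)={$,b,d}
round 2: done
  FOLLOW(S)={$}  FOLLOW(A)={$,b,d}

FOLLOW(A) = ["$", "b", "d"]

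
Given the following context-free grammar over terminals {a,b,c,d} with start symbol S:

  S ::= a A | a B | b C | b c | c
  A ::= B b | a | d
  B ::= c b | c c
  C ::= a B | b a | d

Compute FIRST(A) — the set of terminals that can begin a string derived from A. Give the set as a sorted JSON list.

FIRST sets, iterate to fixpoint:
[1]
  A via A→a: +{a}
  A via A→d: +{d}
  B via B→c b: +{c}
  C via C→a B: +{a}
  C via C→b a: +{b}
  C via C→d: +{d}
  S via S→a A: +{a}
  S via S→b C: +{b}
  S via S→c: +{c}
  S: {a,b,c}  A: {a,d}  B: {c}  C: {a,b,d}
[2]
  A via A→B b: +{c}
  S: {a,b,c}  A: {a,c,d}  B: {c}  C: {a,b,d}
[3] (stable)
  S: {a,b,c}  A: {a,c,d}  B: {c}  C: {a,b,d}

FIRST(A) = ["a", "c", "d"]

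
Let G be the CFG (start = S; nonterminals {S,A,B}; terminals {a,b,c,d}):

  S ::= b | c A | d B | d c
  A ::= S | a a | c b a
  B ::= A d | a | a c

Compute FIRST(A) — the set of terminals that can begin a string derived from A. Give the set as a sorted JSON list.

FIRST iteration:
[1]
  A via A→a a: +{a}
  A via A→c b a: +{c}
  B via B→A d: +{a,c}
  S via S→b: +{b}
  S via S→c A: +{c}
  S via S→d B: +{d}
  S: {b,c,d}  A: {a,c}  B: {a,c}
[2]
  A via A→S: +{b,d}
  B via B→A d: +{b,d}
  S: {b,c,d}  A: {a,b,c,d}  B: {a,b,c,d}
[3] (no change)
  S: {b,c,d}  A: {a,b,c,d}  B: {a,b,c,d}

FIRST(A) = ["a", "b", "c", "d"]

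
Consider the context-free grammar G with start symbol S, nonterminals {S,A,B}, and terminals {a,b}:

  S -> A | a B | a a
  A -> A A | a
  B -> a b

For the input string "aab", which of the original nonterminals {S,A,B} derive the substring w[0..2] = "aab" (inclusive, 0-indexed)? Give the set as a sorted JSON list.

CNF form of G:
  S -> A A | T0 B | T0 T0 | a
  A -> A A | a
  B -> T0 T1
  T0 -> a
  T1 -> b

CYK table (by increasing span) (cells [i..j] with 0 ≤ i ≤ j ≤ 2 only):
  [0..0]={A,S,T0}  "a"  orig:{A,S}
  [1..1]={A,S,T0}  "a"  orig:{A,S}
  [2..2]={T1}  "b"  orig:{}
  [0..1]={A,S}  "aa"
  [1..2]={B}  "ab"
  [0..2]={S}  "aab"

Original NTs in T[0,2] deriving "aab": ["S"]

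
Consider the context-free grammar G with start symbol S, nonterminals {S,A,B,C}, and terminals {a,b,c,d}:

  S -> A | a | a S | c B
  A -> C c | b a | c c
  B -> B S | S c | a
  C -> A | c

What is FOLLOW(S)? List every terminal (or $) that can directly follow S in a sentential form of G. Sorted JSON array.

Compute FIRST by fixpoint:
iter 1:
  A via A→b a: +{b}
  A via A→c c: +{c}
  B via B→a: +{a}
  C via C→A: +{b,c}
  S via S→A: +{b,c}
  S via S→a: +{a}
  FIRST(S)={a,b,c}  FIRST(A)={b,c}  FIRST(B)={a}  FIRST(C)={b,c}
iter 2:
  B via B→S c: +{b,c}
  FIRST(S)={a,b,c}  FIRST(A)={b,c}  FIRST(B)={a,b,c}  FIRST(C)={b,c}
iter 3: (stable)
  FIRST(S)={a,b,c}  FIRST(A)={b,c}  FIRST(B)={a,b,c}  FIRST(C)={b,c}

FOLLOW iteration:
seed FOLLOW(S) with $
pass 1:
  A→C c: FOLLOW(C) ⊇ FIRST(c) = {c}; new: +{c}
  B→B S: FOLLOW(B) ⊇ FIRST(S) = {a,b,c}; new: +{a,b,c}
  B→B S: FOLLOW(S) ⊇ FOLLOW(B) ⊇ {a,b,c}; new: +{a,b,c}
  C→A: FOLLOW(A) ⊇ FOLLOW(C) ⊇ {c}; new: +{c}
  S→A: FOLLOW(A) ⊇ FOLLOW(S) ⊇ {$,a,b,c}; new: +{$,a,b}
  S→c B: FOLLOW(B) ⊇ FOLLOW(S) ⊇ {$,a,b,c}; new: +{$}
  S: {$,a,b,c}  A: {$,a,b,c}  B: {$,a,b,c}  C: {c}
pass 2: (stable)
  S: {$,a,b,c}  A: {$,a,b,c}  B: {$,a,b,c}  C: {c}

FOLLOW(S) = ["$", "a", "b", "c"]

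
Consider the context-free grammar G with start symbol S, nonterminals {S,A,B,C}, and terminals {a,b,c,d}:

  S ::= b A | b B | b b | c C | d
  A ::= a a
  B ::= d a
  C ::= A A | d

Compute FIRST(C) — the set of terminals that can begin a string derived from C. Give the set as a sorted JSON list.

Compute FIRST by fixpoint:
pass 1:
  A via A→a a: +{a}
  B via B→d a: +{d}
  C via C→A A: +{a}
  C via C→d: +{d}
  S via S→b A: +{b}
  S via S→c C: +{c}
  S via S→d: +{d}
  FIRST[S]={b,c,d}  FIRST[A]={a}  FIRST[B]={d}  FIRST[C]={a,d}
pass 2: done
  FIRST[S]={b,c,d}  FIRST[A]={a}  FIRST[B]={d}  FIRST[C]={a,d}

FIRST(C) = ["a", "d"]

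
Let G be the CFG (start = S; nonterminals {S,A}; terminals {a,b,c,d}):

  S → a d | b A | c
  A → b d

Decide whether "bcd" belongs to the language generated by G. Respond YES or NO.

Convert to CNF:
  S -> T0 A | T2 T1 | c
  A -> T0 T1
  T0 -> b
  T1 -> d
  T2 -> a

Fill CYK table bottom-up:
  cell(0,0) b: {T0}  orig:{}
  cell(1,1) c: {S}
  cell(2,2) d: {T1}  orig:{}
  cell(0,1) bc: ∅
  cell(1,2) cd: ∅
  cell(0,2) bcd: ∅

S ∉ T[0,2] ⇒ NO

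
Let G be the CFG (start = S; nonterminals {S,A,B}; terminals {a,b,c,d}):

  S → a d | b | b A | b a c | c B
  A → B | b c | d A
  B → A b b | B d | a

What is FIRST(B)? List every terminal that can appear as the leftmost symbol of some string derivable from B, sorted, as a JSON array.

FIRST sets, iterate to fixpoint:
pass 1:
  A via A→b c: +{b}
  A via A→d A: +{d}
  B via B→A b b: +{b,d}
  B via B→a: +{a}
  S via S→a d: +{a}
  S via S→b: +{b}
  S via S→c B: +{c}
  FIRST[S]={a,b,c}  FIRST[A]={b,d}  FIRST[B]={a,b,d}
pass 2:
  A via A→B: +{a}
  FIRST[S]={a,b,c}  FIRST[A]={a,b,d}  FIRST[B]={a,b,d}
pass 3: done
  FIRST[S]={a,b,c}  FIRST[A]={a,b,d}  FIRST[B]={a,b,d}

FIRST(B) = ["a", "b", "d"]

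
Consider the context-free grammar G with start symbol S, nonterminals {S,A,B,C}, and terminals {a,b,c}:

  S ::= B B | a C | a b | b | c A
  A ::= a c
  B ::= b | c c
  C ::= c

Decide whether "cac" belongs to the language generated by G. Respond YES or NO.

Convert to CNF:
  S -> B B | T0 C | T0 T2 | T1 A | b
  A -> T0 T1
  B -> T1 T1 | b
  C -> c
  T0 -> a
  T1 -> c
  T2 -> b

Fill CYK table bottom-up:
  [0..0]={C,T1}  "c"  orig:{C}
  [1..1]={T0}  "a"  orig:{}
  [2..2]={C,T1}  "c"  orig:{C}
  [0..1]=∅  "ca"
  [1..2]={A,S}  "ac"
  [0..2]={S}  "cac"

S ∈ T[0,2] ⇒ YES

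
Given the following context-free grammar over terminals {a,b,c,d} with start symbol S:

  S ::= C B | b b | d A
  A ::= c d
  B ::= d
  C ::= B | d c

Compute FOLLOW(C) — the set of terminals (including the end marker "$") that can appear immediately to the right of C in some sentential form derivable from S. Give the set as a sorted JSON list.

FIRST sets, iterate to fixpoint:
[1]
  A via A→c d: +{c}
  B via B→d: +{d}
  C via C→B: +{d}
  S via S→C B: +{d}
  S via S→b b: +{b}
  FIRST[S]={b,d}  FIRST[A]={c}  FIRST[B]={d}  FIRST[C]={d}
[2] done
  FIRST[S]={b,d}  FIRST[A]={c}  FIRST[B]={d}  FIRST[C]={d}

FOLLOW iteration:
seed FOLLOW(S) with $
iter 1:
  S→C B: FOLLOW(C) ⊇ FIRST(B) = {d}; new: +{d}
  S→C B: FOLLOW(B) ⊇ FOLLOW(S) ⊇ {$}; new: +{$}
  S→d A: FOLLOW(A) ⊇ FOLLOW(S) ⊇ {$}; new: +{$}
  FOLLOW(S)={$}  FOLLOW(A)={$}  FOLLOW(B)={$}  FOLLOW(C)={d}
iter 2:
  C→B: FOLLOW(B) ⊇ FOLLOW(C) ⊇ {d}; new: +{d}
  FOLLOW(S)={$}  FOLLOW(A)={$}  FOLLOW(B)={$,d}  FOLLOW(C)={d}
iter 3: (stable)
  FOLLOW(S)={$}  FOLLOW(A)={$}  FOLLOW(B)={$,d}  FOLLOW(C)={d}

FOLLOW(C) = ["d"]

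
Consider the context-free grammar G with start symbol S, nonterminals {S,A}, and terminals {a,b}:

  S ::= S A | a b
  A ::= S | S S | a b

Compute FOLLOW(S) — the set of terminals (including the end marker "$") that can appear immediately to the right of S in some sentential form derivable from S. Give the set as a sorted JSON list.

FIRST sets, iterate to fixpoint:
iter 1:
  A via A→a b: +{a}
  S via S→a b: +{a}
  FIRST[S]={a}  FIRST[A]={a}
iter 2: — fixpoint
  FIRST[S]={a}  FIRST[A]={a}

FOLLOW sets:
FOLLOW(S) := {$}
round 1:
  A→S S: FOLLOW(S) ⊇ FIRST(S) = {a}; new: +{a}
  S→S A: FOLLOW(A) ⊇ FOLLOW(S) ⊇ {$,a}; new: +{$,a}
  S: {$,a}  A: {$,a}
round 2: — fixpoint
  S: {$,a}  A: {$,a}

FOLLOW(S) = ["$", "a"]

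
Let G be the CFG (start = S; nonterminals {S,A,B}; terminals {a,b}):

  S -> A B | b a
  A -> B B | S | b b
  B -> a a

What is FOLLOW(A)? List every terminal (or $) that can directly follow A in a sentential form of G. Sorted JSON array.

FIRST iteration:
pass 1:
  A via A→b b: +{b}
  B via B→a a: +{a}
  S via S→A B: +{b}
  S: {b}  A: {b}  B: {a}
pass 2:
  A via A→B B: +{a}
  S via S→A B: +{a}
  S: {a,b}  A: {a,b}  B: {a}
pass 3: done
  S: {a,b}  A: {a,b}  B: {a}

Compute FOLLOW by fixpoint:
FOLLOW(S) := {$}
round 1:
  A→B B: FOLLOW(B) ⊇ FIRST(B) = {a}; new: +{a}
  S→A B: FOLLOW(A) ⊇ FIRST(B) = {a}; new: +{a}
  S→A B: FOLLOW(B) ⊇ FOLLOW(S) ⊇ {$}; new: +{$}
  FOLLOW[S]={$}  FOLLOW[A]={a}  FOLLOW[B]={$,a}
round 2:
  A→S: FOLLOW(S) ⊇ FOLLOW(A) ⊇ {a}; new: +{a}
  FOLLOW[S]={$,a}  FOLLOW[A]={a}  FOLLOW[B]={$,a}
round 3: (stable)
  FOLLOW[S]={$,a}  FOLLOW[A]={a}  FOLLOW[B]={$,a}

FOLLOW(A) = ["a"]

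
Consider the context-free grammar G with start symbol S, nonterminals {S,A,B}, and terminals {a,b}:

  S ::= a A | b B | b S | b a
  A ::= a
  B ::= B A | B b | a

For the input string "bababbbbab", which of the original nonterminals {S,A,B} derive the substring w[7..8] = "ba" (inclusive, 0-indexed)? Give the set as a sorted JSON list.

CNF form of G:
  S -> T0 B | T0 S | T0 T1 | T1 A
  A -> a
  B -> B A | B T0 | a
  T0 -> b
  T1 -> a

CYK fill (cells [i..j] with 7 ≤ i ≤ j ≤ 8 only):
  cell(7,7) b: {T0}  orig:{}
  cell(8,8) a: {A,B,T1}  orig:{A,B}
  cell(7,8) ba: {S}

Original NTs in T[7,8] deriving "ba": ["S"]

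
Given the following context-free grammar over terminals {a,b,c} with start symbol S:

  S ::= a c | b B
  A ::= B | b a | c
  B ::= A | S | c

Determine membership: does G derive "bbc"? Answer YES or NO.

CNF form of G:
  S -> T0 T1 | T2 B
  A -> T0 T1 | T2 B | T2 T0 | c
  B -> T0 T1 | T2 B | T2 T0 | c
  T0 -> a
  T1 -> c
  T2 -> b

CYK table (by increasing span):
  [0..0]={T2}  "b"  orig:{}
  [1..1]={T2}  "b"  orig:{}
  [2..2]={A,B,T1}  "c"  orig:{A,B}
  [0..1]=∅  "bb"
  [1..2]={A,B,S}  "bc"
  [0..2]={A,B,S}  "bbc"

S ∈ T[0,2] ⇒ YES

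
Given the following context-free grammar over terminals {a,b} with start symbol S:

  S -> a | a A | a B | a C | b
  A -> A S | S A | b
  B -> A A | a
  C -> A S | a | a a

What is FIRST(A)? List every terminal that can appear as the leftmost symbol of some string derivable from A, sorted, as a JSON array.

FIRST sets, iterate to fixpoint:
round 1:
  A via A→b: +{b}
  B via B→A A: +{b}
  B via B→a: +{a}
  C via C→A S: +{b}
  C via C→a: +{a}
  S via S→a: +{a}
  S via S→b: +{b}
  FIRST[S]={a,b}  FIRST[A]={b}  FIRST[B]={a,b}  FIRST[C]={a,b}
round 2:
  A via A→S A: +{a}
  FIRST[S]={a,b}  FIRST[A]={a,b}  FIRST[B]={a,b}  FIRST[C]={a,b}
round 3: done
  FIRST[S]={a,b}  FIRST[A]={a,b}  FIRST[B]={a,b}  FIRST[C]={a,b}

FIRST(A) = ["a", "b"]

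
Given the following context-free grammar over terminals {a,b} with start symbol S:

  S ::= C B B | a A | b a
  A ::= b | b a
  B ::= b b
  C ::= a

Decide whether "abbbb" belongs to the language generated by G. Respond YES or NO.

CNF form of G:
  S -> C X2 | T0 T1 | T1 A
  A -> T0 T1 | b
  B -> T0 T0
  C -> a
  T0 -> b
  T1 -> a
  X2 -> B B

CYK fill:
  [0..0]={C,T1}  "a"  orig:{C}
  [1..1]={A,T0}  "b"  orig:{A}
  [2..2]={A,T0}  "b"  orig:{A}
  [3..3]={A,T0}  "b"  orig:{A}
  [4..4]={A,T0}  "b"  orig:{A}
  [0..1]={S}  "ab"
  [1..2]={B}  "bb"
  [2..3]={B}  "bb"
  [3..4]={B}  "bb"
  [0..2]=∅  "abb"
  [1..3]=∅  "bbb"
  [2..4]=∅  "bbb"
  [0..3]=∅  "abbb"
  [1..4]={X2}  "bbbb"  orig:{}
  [0..4]={S}  "abbbb"

S ∈ T[0,4] ⇒ YES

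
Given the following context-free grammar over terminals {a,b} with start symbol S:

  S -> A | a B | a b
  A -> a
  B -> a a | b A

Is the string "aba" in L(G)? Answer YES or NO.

Convert to CNF:
  S -> T0 B | T0 T1 | a
  A -> a
  B -> T0 T0 | T1 A
  T0 -> a
  T1 -> b

Fill CYK table bottom-up:
  T[0,0] 'a' = {A,S,T0}  orig:{A,S}
  T[1,1] 'b' = {T1}  orig:{}
  T[2,2] 'a' = {A,S,T0}  orig:{A,S}
  T[0,1] 'ab' = {S}
  T[1,2] 'ba' = {B}
  T[0,2] 'aba' = {S}

S ∈ T[0,2] ⇒ YES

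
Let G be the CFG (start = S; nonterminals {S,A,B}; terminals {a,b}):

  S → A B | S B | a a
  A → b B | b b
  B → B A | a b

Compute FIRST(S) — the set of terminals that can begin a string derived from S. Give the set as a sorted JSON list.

FIRST iteration:
round 1:
  A via A→b B: +{b}
  B via B→a b: +{a}
  S via S→A B: +{b}
  S via S→a a: +{a}
  S: {a,b}  A: {b}  B: {a}
round 2: (stable)
  S: {a,b}  A: {b}  B: {a}

FIRST(S) = ["a", "b"]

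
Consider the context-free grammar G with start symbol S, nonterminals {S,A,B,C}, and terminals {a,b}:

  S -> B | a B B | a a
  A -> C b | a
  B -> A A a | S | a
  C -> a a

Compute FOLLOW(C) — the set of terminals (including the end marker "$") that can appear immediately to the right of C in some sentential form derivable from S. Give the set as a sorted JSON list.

Compute FIRST by fixpoint:
iter 1:
  A via A→a: +{a}
  B via B→A A a: +{a}
  C via C→a a: +{a}
  S via S→B: +{a}
  S: {a}  A: {a}  B: {a}  C: {a}
iter 2: (stable)
  S: {a}  A: {a}  B: {a}  C: {a}

Compute FOLLOW by fixpoint:
seed FOLLOW(S) with $
[1]
  A→C b: FOLLOW(C) ⊇ FIRST(b) = {b}; new: +{b}
  B→A A a: FOLLOW(A) ⊇ FIRST(A) = {a}; new: +{a}
  S→B: FOLLOW(B) ⊇ FOLLOW(S) ⊇ {$}; new: +{$}
  S→a B B: FOLLOW(B) ⊇ FIRST(B) = {a}; new: +{a}
  S: {$}  A: {a}  B: {$,a}  C: {b}
[2]
  B→S: FOLLOW(S) ⊇ FOLLOW(B) ⊇ {$,a}; new: +{a}
  S: {$,a}  A: {a}  B: {$,a}  C: {b}
[3] (stable)
  S: {$,a}  A: {a}  B: {$,a}  C: {b}

FOLLOW(C) = ["b"]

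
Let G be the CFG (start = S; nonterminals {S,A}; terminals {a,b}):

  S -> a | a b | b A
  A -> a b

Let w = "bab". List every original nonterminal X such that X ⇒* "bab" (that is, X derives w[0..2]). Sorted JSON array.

Convert to CNF:
  S -> T0 T1 | T1 A | a
  A -> T0 T1
  T0 -> a
  T1 -> b

Fill CYK table bottom-up — only the sub-triangle for w[0..2]:
  T[0,0] 'b' = {T1}  orig:{}
  T[1,1] 'a' = {S,T0}  orig:{S}
  T[2,2] 'b' = {T1}  orig:{}
  T[0,1] 'ba' = ∅
  T[1,2] 'ab' = {A,S}
  T[0,2] 'bab' = {S}

Original NTs in T[0,2] deriving "bab": ["S"]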